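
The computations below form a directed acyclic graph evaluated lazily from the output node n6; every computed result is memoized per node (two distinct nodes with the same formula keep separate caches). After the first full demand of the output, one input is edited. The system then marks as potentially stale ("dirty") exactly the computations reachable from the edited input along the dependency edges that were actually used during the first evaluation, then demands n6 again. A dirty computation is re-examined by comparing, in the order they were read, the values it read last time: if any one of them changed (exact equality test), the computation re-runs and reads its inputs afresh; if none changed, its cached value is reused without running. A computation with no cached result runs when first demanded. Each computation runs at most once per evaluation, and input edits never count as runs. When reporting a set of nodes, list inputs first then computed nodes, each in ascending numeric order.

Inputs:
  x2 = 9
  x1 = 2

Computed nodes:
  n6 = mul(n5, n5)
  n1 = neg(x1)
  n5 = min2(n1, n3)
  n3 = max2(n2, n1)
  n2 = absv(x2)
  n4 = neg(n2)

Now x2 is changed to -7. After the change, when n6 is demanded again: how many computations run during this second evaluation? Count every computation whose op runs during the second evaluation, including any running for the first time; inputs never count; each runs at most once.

3 computations run: n2, n3, n5.
Note the absorption at n5: it re-runs yet its value is the same, leaving the output's value untouched.

First demand of the output computes:
  n1 = neg(2) = -2
  n2 = absv(9) = 9
  n3 = max2(9, -2) = 9
  n5 = min2(-2, 9) = -2
  n6 = mul(-2, -2) = 4

After the edit, cleaning proceeds:
  n2: a read changed (x2 9->-7) — executes, giving 7.
  n3: a read changed (n2 9->7) — executes, giving 7.
  n5: a read changed (n3 9->7) — executes, giving -2 — identical to its old value.
  n6: dirty, but its reads are unchanged (n5 unchanged, n5 unchanged); cached 4 stands.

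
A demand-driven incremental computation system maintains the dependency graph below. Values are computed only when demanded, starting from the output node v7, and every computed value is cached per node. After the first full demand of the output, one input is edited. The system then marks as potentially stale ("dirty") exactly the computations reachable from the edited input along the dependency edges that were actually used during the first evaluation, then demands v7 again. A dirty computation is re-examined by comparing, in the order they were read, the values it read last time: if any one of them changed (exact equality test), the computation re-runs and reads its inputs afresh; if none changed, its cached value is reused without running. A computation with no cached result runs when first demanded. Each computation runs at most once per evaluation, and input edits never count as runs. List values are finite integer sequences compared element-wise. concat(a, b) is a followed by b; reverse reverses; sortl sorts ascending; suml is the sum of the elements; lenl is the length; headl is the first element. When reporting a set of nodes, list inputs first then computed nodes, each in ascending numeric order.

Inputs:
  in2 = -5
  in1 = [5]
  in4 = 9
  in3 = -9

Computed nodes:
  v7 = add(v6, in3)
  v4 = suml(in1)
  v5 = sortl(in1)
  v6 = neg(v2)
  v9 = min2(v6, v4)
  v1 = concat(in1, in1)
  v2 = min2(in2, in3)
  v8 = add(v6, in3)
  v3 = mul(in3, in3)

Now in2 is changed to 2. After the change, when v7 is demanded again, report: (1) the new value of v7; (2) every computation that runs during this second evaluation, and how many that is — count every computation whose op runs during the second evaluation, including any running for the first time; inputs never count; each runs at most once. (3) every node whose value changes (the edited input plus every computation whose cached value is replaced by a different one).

First evaluation (everything demanded from the output):
  v2 = min2(-5, -9) = -9
  v6 = neg(-9) = 9
  v7 = add(9, -9) = 0

Propagation after the edit:
  v2: runs — in2 -5->2; result -9 (same value as before).
  v6: checked — values it read are unchanged (v2 unchanged); reused cached 9 without running.
  v7: checked — values it read are unchanged (v6 unchanged, in3 unchanged); reused cached 0 without running.

Key observation: the change is absorbed at v2 — it re-runs but produces the same value, and the output's value is unchanged.

New value of v7: 0.
Computations that run: v2 — 1 in total.
Values that change: in2.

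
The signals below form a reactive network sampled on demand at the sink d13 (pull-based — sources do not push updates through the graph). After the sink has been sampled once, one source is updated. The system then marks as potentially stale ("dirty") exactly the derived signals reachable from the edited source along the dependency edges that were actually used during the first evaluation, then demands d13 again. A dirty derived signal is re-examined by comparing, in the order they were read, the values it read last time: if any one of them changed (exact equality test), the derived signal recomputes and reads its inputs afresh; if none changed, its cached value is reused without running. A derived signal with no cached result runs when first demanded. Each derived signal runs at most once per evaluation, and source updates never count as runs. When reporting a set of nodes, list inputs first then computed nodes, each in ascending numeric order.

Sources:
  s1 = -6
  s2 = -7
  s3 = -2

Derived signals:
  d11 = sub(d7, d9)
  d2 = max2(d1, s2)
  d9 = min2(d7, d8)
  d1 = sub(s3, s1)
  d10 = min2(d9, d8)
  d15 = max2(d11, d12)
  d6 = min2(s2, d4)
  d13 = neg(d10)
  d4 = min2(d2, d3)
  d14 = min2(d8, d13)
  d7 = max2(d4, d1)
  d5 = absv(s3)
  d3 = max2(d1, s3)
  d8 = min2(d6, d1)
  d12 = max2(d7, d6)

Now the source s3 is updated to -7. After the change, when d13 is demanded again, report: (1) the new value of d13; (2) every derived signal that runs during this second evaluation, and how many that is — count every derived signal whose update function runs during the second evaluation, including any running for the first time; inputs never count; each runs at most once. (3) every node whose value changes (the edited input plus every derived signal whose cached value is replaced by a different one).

Initial pass — values computed on the first demand:
  d1 = sub(-2, -6) = 4
  d2 = max2(4, -7) = 4
  d3 = max2(4, -2) = 4
  d4 = min2(4, 4) = 4
  d6 = min2(-7, 4) = -7
  d7 = max2(4, 4) = 4
  d8 = min2(-7, 4) = -7
  d9 = min2(4, -7) = -7
  d10 = min2(-7, -7) = -7
  d13 = neg(-7) = 7

Second demand — change propagation:
  d1: re-runs because s3 -2->-7; new result -1.
  d2: re-runs because d1 4->-1; new result -1.
  d3: re-runs because d1 4->-1; s3 -2->-7; new result -1.
  d4: re-runs because d2 4->-1; d3 4->-1; new result -1.
  d6: re-runs because d4 4->-1; new result -7 (unchanged).
  d7: re-runs because d4 4->-1; d1 4->-1; new result -1.
  d8: re-runs because d1 4->-1; new result -7 (unchanged).
  d9: re-runs because d7 4->-1; new result -7 (unchanged).
  d10: re-examined; everything it read last time is the same (d9 unchanged, d8 unchanged) — cache -7 kept, no run.
  d13: re-examined; everything it read last time is the same (d10 unchanged) — cache 7 kept, no run.

The important point: at d10 every value read last time is unchanged, so the dirty flag clears without a run.

d13 now evaluates to 7.
Run set: d1, d2, d3, d4, d6, d7, d8, d9 (8 run).
Changed values: s3, d1, d2, d3, d4, d7.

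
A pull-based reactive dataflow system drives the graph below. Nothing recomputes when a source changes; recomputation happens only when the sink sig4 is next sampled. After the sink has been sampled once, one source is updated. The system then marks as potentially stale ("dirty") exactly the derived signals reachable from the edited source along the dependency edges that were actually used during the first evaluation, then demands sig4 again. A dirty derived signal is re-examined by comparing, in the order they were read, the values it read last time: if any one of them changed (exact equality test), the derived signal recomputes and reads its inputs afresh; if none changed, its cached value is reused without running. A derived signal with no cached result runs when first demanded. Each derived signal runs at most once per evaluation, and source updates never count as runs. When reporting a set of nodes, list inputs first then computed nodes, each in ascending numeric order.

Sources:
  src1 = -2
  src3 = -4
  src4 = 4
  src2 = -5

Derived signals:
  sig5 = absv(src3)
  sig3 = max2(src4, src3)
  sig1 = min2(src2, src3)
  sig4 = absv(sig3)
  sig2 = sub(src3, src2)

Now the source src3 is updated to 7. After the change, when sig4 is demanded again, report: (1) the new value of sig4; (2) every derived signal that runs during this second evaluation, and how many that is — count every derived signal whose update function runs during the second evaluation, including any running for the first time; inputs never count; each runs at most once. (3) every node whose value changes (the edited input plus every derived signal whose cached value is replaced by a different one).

First evaluation (everything demanded from the output):
  sig3 = max2(4, -4) = 4
  sig4 = absv(4) = 4

Propagation after the edit:
  sig3: runs — src3 -4->7; result 7.
  sig4: runs — sig3 4->7; result 7.

New value of sig4: 7.
Derived signals that run: sig3, sig4 — 2 in total.
Values that change: src3, sig3, sig4.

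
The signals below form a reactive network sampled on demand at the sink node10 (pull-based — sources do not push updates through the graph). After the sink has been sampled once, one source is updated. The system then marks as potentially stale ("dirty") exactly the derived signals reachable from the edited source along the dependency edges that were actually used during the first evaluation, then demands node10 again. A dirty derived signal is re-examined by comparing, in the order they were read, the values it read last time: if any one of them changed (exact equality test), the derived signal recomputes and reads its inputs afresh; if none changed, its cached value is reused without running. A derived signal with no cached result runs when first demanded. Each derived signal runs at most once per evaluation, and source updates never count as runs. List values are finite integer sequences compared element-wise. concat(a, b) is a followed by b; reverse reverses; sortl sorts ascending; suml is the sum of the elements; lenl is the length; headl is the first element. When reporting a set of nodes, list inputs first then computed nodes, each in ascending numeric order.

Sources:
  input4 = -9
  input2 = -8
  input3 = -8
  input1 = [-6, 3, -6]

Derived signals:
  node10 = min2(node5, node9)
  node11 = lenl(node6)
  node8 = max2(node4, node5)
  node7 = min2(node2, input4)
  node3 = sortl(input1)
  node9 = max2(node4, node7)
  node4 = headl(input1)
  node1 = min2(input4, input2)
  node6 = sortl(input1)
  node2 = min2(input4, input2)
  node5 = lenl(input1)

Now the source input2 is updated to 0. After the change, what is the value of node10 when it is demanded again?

node10 now evaluates to -6.
The important point: node2 recomputes to an identical value, and the output ends up unchanged.

Initial pass — values computed on the first demand:
  node2 = min2(-9, -8) = -9
  node4 = headl([-6, 3, -6]) = -6
  node5 = lenl([-6, 3, -6]) = 3
  node7 = min2(-9, -9) = -9
  node9 = max2(-6, -9) = -6
  node10 = min2(3, -6) = -6

Second demand — change propagation:
  node2: re-runs because input2 -8->0; new result -9 (unchanged).
  node7: re-examined; everything it read last time is the same (node2 unchanged, input4 unchanged) — cache -9 kept, no run.
  node9: re-examined; everything it read last time is the same (node4 unchanged, node7 unchanged) — cache -6 kept, no run.
  node10: re-examined; everything it read last time is the same (node5 unchanged, node9 unchanged) — cache -6 kept, no run.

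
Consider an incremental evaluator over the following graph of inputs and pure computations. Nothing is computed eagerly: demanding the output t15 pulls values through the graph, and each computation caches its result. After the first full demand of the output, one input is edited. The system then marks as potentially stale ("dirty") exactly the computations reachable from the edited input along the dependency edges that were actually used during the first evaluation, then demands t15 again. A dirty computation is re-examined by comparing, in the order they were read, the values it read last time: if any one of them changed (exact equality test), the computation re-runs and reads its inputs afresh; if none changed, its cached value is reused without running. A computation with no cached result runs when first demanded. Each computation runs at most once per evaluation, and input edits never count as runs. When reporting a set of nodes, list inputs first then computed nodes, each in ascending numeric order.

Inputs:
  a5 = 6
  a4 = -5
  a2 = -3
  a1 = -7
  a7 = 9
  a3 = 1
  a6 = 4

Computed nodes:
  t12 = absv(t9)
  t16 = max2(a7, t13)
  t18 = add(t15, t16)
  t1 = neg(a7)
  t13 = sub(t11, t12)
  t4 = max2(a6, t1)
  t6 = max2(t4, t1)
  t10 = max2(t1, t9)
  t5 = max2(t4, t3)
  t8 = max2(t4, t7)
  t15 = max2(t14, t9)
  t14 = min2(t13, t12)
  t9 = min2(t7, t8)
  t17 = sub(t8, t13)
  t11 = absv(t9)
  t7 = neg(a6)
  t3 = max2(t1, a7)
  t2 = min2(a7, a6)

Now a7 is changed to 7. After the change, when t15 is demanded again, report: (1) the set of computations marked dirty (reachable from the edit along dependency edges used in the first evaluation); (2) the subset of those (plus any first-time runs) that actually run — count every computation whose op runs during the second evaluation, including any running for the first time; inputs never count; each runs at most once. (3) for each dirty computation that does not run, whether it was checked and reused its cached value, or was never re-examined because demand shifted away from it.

Dirty set: t1, t4, t8, t9, t11, t12, t13, t14, t15.
Run set: t1, t4 (2 run).
Re-examined without running (cache reused): t8, t9, t11, t12, t13, t14, t15.
The important point: t4 recomputes to an identical value, and the output ends up unchanged.

Initial pass — values computed on the first demand:
  t1 = neg(9) = -9
  t4 = max2(4, -9) = 4
  t7 = neg(4) = -4
  t8 = max2(4, -4) = 4
  t9 = min2(-4, 4) = -4
  t11 = absv(-4) = 4
  t12 = absv(-4) = 4
  t13 = sub(4, 4) = 0
  t14 = min2(0, 4) = 0
  t15 = max2(0, -4) = 0

Second demand — change propagation:
  t1: re-runs because a7 9->7; new result -7.
  t4: re-runs because t1 -9->-7; new result 4 (unchanged).
  t8: re-examined; everything it read last time is the same (t4 unchanged, t7 unchanged) — cache 4 kept, no run.
  t9: re-examined; everything it read last time is the same (t7 unchanged, t8 unchanged) — cache -4 kept, no run.
  t11: re-examined; everything it read last time is the same (t9 unchanged) — cache 4 kept, no run.
  t12: re-examined; everything it read last time is the same (t9 unchanged) — cache 4 kept, no run.
  t13: re-examined; everything it read last time is the same (t11 unchanged, t12 unchanged) — cache 0 kept, no run.
  t14: re-examined; everything it read last time is the same (t13 unchanged, t12 unchanged) — cache 0 kept, no run.
  t15: re-examined; everything it read last time is the same (t14 unchanged, t9 unchanged) — cache 0 kept, no run.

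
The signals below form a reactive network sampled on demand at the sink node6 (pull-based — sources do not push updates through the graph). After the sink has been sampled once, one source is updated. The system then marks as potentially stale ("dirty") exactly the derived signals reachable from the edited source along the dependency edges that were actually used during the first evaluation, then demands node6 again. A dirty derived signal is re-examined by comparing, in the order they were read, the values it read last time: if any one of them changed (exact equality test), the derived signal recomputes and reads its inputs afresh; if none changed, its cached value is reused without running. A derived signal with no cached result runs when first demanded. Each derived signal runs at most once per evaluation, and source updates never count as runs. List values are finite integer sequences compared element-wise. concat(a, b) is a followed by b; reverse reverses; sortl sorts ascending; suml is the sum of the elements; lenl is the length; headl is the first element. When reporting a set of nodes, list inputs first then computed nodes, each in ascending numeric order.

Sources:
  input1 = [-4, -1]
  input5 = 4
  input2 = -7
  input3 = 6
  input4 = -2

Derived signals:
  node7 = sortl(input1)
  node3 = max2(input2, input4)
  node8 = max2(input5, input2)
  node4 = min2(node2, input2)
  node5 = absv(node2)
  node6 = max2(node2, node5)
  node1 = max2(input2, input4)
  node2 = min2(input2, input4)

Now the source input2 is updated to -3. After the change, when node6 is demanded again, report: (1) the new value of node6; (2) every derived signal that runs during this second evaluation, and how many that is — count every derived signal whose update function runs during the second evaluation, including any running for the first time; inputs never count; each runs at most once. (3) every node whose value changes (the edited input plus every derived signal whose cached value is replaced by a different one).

Initial pass — values computed on the first demand:
  node2 = min2(-7, -2) = -7
  node5 = absv(-7) = 7
  node6 = max2(-7, 7) = 7

Second demand — change propagation:
  node2: re-runs because input2 -7->-3; new result -3.
  node5: re-runs because node2 -7->-3; new result 3.
  node6: re-runs because node2 -7->-3; node5 7->3; new result 3.

node6 now evaluates to 3.
Run set: node2, node5, node6 (3 run).
Changed values: input2, node2, node5, node6.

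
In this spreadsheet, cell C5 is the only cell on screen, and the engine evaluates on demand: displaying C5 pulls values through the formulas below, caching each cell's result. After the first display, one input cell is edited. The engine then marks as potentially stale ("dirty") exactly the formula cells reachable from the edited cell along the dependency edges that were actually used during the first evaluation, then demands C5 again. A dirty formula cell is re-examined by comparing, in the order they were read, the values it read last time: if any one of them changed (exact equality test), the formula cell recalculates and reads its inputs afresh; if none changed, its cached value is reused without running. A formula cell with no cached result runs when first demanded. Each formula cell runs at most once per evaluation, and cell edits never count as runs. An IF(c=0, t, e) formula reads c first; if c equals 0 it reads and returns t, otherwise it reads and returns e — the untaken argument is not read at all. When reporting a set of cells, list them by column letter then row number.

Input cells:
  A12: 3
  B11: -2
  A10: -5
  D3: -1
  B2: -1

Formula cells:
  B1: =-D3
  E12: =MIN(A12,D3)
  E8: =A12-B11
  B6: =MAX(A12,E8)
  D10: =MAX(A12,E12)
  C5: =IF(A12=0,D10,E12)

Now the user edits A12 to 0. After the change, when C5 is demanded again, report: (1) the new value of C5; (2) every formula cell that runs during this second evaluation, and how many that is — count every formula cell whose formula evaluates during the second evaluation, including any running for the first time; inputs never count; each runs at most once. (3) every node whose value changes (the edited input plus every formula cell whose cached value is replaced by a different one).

C5 now evaluates to 0.
Run set: C5, D10, E12 (3 run).
Changed values: A12, C5.
The important point: the flipped condition pulls in fresh nodes; D10 runs for the first time.

Initial pass — values computed on the first demand:
  E12 = MIN(3, -1) = -1
  C5 = IF(A12=0: A12=3 -> else branch E12) = -1

Second demand — change propagation:
  E12: re-runs because A12 3->0; new result -1 (unchanged).
  D10: newly demanded (no cache) — executes and yields 0.
  C5: re-runs because A12 3->0; new result 0.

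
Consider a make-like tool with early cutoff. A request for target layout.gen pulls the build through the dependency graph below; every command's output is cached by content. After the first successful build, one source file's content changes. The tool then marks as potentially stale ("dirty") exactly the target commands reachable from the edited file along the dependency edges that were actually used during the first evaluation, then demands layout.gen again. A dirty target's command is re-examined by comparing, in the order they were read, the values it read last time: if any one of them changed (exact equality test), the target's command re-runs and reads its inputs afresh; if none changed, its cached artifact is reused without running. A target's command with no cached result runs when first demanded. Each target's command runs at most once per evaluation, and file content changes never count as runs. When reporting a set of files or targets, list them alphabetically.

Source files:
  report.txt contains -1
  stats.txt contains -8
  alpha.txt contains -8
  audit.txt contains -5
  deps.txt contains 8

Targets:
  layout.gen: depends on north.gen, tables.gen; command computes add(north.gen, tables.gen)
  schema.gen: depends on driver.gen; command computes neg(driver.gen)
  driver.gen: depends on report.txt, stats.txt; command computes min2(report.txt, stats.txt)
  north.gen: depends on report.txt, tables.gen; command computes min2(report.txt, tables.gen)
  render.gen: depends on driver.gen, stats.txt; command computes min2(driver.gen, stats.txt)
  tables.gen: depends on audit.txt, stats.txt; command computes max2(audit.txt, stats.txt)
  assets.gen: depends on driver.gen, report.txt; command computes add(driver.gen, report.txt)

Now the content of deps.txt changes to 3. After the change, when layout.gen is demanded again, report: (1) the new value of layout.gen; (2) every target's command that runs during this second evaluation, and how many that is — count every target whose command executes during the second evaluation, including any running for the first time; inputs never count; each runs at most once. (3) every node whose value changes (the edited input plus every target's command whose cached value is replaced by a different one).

First demand of the output computes:
  tables.gen = max2(-5, -8) = -5
  north.gen = min2(-1, -5) = -5
  layout.gen = add(-5, -5) = -10

After the edit, cleaning proceeds:
  no node depends on deps.txt at all; the second demand re-runs nothing.

Note the shortcut — nothing in the graph depends on deps.txt at all, so no recomputation happens.

Demanding layout.gen again yields -10.
0 target commands run: none.
The nodes whose values change: deps.txt.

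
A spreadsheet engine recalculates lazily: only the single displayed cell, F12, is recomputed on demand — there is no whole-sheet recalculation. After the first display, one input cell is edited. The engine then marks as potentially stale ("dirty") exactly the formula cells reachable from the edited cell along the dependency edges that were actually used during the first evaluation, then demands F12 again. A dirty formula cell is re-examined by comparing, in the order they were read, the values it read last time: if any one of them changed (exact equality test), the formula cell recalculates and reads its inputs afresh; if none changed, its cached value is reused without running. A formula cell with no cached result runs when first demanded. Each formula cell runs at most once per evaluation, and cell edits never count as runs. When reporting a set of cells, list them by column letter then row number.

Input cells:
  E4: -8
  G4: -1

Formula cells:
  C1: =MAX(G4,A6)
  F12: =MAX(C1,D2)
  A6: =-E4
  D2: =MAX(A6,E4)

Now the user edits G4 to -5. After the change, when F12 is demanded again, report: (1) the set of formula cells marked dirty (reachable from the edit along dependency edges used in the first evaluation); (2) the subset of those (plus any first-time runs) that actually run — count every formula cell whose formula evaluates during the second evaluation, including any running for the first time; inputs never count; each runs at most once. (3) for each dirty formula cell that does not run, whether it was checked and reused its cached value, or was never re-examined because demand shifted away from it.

Marked dirty: C1, F12.
Formula cells that run: C1 — 1 in total.
Checked but reused from cache: F12.
Key observation: the change is absorbed at C1 — it re-runs but produces the same value, and the output's value is unchanged.

First evaluation (everything demanded from the output):
  A6 = -(-8) = 8
  C1 = MAX(-1, 8) = 8
  D2 = MAX(8, -8) = 8
  F12 = MAX(8, 8) = 8

Propagation after the edit:
  C1: runs — G4 -1->-5; result 8 (same value as before).
  F12: checked — values it read are unchanged (C1 unchanged, D2 unchanged); reused cached 8 without running.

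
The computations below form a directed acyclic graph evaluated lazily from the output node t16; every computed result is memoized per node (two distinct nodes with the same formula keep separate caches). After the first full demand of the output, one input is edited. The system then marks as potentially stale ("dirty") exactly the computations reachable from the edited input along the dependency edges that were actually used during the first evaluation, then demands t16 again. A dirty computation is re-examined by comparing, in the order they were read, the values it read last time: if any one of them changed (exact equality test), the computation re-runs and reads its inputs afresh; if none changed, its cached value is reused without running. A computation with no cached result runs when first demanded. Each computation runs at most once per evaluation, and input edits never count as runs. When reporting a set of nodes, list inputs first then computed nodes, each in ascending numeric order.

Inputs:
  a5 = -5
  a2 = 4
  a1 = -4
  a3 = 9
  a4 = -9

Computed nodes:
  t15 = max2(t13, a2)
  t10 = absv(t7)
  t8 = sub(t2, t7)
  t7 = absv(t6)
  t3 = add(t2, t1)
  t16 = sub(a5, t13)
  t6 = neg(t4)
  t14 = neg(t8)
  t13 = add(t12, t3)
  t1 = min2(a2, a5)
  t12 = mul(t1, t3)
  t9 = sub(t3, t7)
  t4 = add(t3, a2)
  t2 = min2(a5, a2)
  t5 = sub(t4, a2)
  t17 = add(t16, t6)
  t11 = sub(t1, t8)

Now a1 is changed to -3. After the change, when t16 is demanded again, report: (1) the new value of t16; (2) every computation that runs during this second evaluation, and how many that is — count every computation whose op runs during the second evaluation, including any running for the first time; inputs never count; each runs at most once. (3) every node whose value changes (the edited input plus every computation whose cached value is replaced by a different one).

First demand of the output computes:
  t1 = min2(4, -5) = -5
  t2 = min2(-5, 4) = -5
  t3 = add(-5, -5) = -10
  t12 = mul(-5, -10) = 50
  t13 = add(50, -10) = 40
  t16 = sub(-5, 40) = -45

After the edit, cleaning proceeds:
  no node depends on a1 at all; the second demand re-runs nothing.

Note the shortcut — nothing in the graph depends on a1 at all, so no recomputation happens.

Demanding t16 again yields -45.
0 computations run: none.
The nodes whose values change: a1.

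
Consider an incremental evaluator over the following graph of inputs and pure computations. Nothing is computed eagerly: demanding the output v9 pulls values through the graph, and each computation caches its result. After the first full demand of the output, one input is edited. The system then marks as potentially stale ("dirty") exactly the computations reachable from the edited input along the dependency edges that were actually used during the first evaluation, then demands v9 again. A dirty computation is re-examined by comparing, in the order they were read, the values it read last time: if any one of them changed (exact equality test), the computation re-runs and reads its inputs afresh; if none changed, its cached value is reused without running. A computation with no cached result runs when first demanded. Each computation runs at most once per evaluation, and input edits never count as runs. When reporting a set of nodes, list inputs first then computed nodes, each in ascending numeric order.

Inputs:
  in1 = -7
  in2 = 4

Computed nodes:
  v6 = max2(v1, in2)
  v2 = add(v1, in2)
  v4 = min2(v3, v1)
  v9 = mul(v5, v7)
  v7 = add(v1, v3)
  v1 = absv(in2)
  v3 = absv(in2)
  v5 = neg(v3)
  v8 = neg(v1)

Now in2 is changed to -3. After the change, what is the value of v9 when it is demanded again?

v9 now evaluates to -18.

Initial pass — values computed on the first demand:
  v1 = absv(4) = 4
  v3 = absv(4) = 4
  v5 = neg(4) = -4
  v7 = add(4, 4) = 8
  v9 = mul(-4, 8) = -32

Second demand — change propagation:
  v1: re-runs because in2 4->-3; new result 3.
  v3: re-runs because in2 4->-3; new result 3.
  v5: re-runs because v3 4->3; new result -3.
  v7: re-runs because v1 4->3; v3 4->3; new result 6.
  v9: re-runs because v5 -4->-3; v7 8->6; new result -18.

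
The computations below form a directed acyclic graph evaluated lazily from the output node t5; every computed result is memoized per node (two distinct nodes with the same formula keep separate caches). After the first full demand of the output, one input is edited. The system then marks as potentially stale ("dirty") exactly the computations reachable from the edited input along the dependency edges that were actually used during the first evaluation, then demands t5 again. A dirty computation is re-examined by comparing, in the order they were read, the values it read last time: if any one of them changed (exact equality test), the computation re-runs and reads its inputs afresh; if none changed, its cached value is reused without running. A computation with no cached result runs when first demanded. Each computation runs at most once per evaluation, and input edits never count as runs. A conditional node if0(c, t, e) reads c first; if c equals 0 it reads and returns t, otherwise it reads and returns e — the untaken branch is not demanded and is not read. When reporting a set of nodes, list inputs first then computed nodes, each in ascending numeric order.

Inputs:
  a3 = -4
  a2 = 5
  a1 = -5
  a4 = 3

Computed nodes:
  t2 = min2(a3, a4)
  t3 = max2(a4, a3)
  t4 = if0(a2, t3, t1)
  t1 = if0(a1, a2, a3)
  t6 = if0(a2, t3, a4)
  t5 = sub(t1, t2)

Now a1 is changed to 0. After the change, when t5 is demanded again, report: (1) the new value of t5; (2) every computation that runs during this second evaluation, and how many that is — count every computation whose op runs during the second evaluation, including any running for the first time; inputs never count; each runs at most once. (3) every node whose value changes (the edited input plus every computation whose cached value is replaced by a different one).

First demand of the output computes:
  t1 = if0(a1=-5 -> else branch a3) = -4
  t2 = min2(-4, 3) = -4
  t5 = sub(-4, -4) = 0

After the edit, cleaning proceeds:
  t1: a read changed (a1 -5->0) — executes, giving 5.
  t5: a read changed (t1 -4->5) — executes, giving 9.

Demanding t5 again yields 9.
2 computations run: t1, t5.
The nodes whose values change: a1, t1, t5.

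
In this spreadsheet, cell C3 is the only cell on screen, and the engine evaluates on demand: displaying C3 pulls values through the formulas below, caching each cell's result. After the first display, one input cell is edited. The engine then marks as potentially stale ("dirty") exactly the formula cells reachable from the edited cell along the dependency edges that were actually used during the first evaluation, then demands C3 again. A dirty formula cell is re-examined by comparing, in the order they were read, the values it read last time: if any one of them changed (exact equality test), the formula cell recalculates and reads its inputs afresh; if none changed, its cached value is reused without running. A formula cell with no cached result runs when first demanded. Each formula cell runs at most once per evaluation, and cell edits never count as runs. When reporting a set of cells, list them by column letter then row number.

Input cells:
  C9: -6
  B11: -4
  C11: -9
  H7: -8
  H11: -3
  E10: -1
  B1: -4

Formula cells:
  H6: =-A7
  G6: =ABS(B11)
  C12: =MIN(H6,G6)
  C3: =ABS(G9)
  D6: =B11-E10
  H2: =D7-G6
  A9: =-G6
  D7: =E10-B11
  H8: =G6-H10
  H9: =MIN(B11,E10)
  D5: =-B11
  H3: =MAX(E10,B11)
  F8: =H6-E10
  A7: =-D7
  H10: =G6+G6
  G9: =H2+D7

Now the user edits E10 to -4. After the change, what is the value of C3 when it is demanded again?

C3 now evaluates to 4.

Initial pass — values computed on the first demand:
  D7 = -1 - -4 = 3
  G6 = ABS(-4) = 4
  H2 = 3 - 4 = -1
  G9 = -1 + 3 = 2
  C3 = ABS(2) = 2

Second demand — change propagation:
  D7: re-runs because E10 -1->-4; new result 0.
  H2: re-runs because D7 3->0; new result -4.
  G9: re-runs because H2 -1->-4; D7 3->0; new result -4.
  C3: re-runs because G9 2->-4; new result 4.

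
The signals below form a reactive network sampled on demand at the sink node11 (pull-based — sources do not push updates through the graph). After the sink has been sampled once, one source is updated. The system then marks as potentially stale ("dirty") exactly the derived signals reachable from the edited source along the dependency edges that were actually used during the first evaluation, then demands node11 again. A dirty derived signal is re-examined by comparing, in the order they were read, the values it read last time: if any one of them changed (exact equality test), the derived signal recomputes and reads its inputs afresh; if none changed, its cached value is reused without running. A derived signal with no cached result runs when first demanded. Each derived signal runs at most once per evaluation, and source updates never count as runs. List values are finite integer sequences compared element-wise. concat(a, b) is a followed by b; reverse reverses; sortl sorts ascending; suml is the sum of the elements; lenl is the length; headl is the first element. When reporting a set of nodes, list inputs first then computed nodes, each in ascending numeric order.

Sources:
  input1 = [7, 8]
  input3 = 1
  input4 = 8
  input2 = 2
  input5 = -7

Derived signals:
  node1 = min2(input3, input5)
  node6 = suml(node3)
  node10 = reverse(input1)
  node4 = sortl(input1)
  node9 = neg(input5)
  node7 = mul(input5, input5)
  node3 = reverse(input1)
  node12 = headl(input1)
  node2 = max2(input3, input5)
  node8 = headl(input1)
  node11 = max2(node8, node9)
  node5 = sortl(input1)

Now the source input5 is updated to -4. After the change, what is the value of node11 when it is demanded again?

node11 now evaluates to 7.

Initial pass — values computed on the first demand:
  node8 = headl([7, 8]) = 7
  node9 = neg(-7) = 7
  node11 = max2(7, 7) = 7

Second demand — change propagation:
  node9: re-runs because input5 -7->-4; new result 4.
  node11: re-runs because node9 7->4; new result 7 (unchanged).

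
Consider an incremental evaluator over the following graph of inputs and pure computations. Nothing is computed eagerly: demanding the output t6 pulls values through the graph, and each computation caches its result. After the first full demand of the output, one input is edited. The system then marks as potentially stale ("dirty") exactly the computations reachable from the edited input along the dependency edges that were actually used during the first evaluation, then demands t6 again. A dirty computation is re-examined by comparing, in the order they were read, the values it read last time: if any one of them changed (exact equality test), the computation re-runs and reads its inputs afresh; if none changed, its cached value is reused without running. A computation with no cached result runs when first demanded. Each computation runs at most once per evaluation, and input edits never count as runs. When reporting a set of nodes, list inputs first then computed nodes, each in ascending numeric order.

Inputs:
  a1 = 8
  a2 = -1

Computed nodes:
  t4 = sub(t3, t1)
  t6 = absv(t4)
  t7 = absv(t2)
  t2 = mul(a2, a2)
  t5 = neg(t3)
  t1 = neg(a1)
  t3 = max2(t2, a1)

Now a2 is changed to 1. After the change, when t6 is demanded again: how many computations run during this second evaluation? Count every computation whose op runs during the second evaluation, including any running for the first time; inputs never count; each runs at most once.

Run set: t2 (1 run).
The important point: t2 recomputes to an identical value, and the output ends up unchanged.

Initial pass — values computed on the first demand:
  t1 = neg(8) = -8
  t2 = mul(-1, -1) = 1
  t3 = max2(1, 8) = 8
  t4 = sub(8, -8) = 16
  t6 = absv(16) = 16

Second demand — change propagation:
  t2: re-runs because a2 -1->1; a2 -1->1; new result 1 (unchanged).
  t3: re-examined; everything it read last time is the same (t2 unchanged, a1 unchanged) — cache 8 kept, no run.
  t4: re-examined; everything it read last time is the same (t3 unchanged, t1 unchanged) — cache 16 kept, no run.
  t6: re-examined; everything it read last time is the same (t4 unchanged) — cache 16 kept, no run.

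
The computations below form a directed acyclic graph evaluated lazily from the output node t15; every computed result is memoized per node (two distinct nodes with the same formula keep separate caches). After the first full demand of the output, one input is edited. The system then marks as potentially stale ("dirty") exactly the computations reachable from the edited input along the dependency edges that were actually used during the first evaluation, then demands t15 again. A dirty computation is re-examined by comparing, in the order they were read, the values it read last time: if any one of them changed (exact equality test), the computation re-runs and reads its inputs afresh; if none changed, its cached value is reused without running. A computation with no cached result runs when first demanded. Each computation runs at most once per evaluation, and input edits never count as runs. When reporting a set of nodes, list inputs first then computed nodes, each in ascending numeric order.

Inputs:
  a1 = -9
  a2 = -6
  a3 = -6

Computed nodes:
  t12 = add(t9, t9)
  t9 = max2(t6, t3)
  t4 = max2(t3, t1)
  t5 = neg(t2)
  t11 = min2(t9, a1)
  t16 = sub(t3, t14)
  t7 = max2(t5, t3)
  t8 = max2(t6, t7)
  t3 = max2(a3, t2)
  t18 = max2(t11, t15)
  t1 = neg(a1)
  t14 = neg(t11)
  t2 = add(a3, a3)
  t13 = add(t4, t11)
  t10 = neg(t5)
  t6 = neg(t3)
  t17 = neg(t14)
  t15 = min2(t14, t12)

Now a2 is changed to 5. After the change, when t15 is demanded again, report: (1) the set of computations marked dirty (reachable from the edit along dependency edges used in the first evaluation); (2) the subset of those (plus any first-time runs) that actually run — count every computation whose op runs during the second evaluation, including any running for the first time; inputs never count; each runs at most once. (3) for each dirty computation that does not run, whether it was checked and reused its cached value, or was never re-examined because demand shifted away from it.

First demand of the output computes:
  t2 = add(-6, -6) = -12
  t3 = max2(-6, -12) = -6
  t6 = neg(-6) = 6
  t9 = max2(6, -6) = 6
  t11 = min2(6, -9) = -9
  t12 = add(6, 6) = 12
  t14 = neg(-9) = 9
  t15 = min2(9, 12) = 9

After the edit, cleaning proceeds:
  no node depends on a2 at all; the second demand re-runs nothing.

Note the shortcut — nothing in the graph depends on a2 at all, so no recomputation happens.

The edit dirties: none.
0 computations run: none.
No dirty computation escaped a run.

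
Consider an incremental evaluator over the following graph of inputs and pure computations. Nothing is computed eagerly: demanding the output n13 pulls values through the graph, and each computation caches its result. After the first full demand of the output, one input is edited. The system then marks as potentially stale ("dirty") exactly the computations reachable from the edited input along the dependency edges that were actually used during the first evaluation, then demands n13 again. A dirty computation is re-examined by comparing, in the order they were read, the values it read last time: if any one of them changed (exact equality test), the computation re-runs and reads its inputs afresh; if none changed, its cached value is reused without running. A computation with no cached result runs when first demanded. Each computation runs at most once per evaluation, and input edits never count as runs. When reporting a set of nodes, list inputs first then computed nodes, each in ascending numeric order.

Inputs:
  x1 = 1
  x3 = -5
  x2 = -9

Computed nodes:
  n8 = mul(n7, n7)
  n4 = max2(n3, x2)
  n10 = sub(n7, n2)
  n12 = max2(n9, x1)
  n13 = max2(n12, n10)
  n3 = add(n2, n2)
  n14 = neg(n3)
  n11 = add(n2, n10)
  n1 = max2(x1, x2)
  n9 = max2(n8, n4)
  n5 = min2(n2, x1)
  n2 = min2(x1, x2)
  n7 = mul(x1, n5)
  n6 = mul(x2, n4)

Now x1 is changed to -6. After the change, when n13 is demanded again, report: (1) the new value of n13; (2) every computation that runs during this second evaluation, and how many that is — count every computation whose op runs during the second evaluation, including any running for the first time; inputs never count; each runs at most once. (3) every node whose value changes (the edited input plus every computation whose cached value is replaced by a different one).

n13 now evaluates to 2916.
Run set: n2, n5, n7, n8, n9, n10, n12, n13 (8 run).
Changed values: x1, n7, n8, n9, n10, n12, n13.
The important point: at n3 every value read last time is unchanged, so the dirty flag clears without a run.

Initial pass — values computed on the first demand:
  n2 = min2(1, -9) = -9
  n3 = add(-9, -9) = -18
  n4 = max2(-18, -9) = -9
  n5 = min2(-9, 1) = -9
  n7 = mul(1, -9) = -9
  n8 = mul(-9, -9) = 81
  n9 = max2(81, -9) = 81
  n10 = sub(-9, -9) = 0
  n12 = max2(81, 1) = 81
  n13 = max2(81, 0) = 81

Second demand — change propagation:
  n2: re-runs because x1 1->-6; new result -9 (unchanged).
  n3: re-examined; everything it read last time is the same (n2 unchanged, n2 unchanged) — cache -18 kept, no run.
  n4: re-examined; everything it read last time is the same (n3 unchanged, x2 unchanged) — cache -9 kept, no run.
  n5: re-runs because x1 1->-6; new result -9 (unchanged).
  n7: re-runs because x1 1->-6; new result 54.
  n8: re-runs because n7 -9->54; n7 -9->54; new result 2916.
  n9: re-runs because n8 81->2916; new result 2916.
  n10: re-runs because n7 -9->54; new result 63.
  n12: re-runs because n9 81->2916; x1 1->-6; new result 2916.
  n13: re-runs because n12 81->2916; n10 0->63; new result 2916.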